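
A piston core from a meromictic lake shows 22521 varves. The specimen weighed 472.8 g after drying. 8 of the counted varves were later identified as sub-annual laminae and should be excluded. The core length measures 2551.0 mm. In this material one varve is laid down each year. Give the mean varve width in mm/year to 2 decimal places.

Adjusted count: 22521 − 8 = 22513 varves.
2551.0 mm over 22513 years gives 2551.0 / 22513 ≈ 0.11 mm/year.

0.11 mm/year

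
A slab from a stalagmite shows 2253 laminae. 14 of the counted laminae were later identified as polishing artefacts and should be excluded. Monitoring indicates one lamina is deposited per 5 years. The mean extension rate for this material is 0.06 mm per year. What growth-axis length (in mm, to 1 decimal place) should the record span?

671.7 mm

Correcting the raw count gives 2253 − 14 = 2239 true laminae.
At 5 years per lamina, 2239 × 5 = 11195 years.
Length ≈ 0.06 × 11195 = 671.7 mm.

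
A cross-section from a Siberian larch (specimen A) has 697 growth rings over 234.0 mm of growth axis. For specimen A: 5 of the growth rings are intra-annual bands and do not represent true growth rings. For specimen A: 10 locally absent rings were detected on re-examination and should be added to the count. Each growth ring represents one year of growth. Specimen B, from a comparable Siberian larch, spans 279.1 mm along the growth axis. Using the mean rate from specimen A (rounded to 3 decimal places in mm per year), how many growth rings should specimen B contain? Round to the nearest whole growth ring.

Specimen A: correcting the raw count gives 697 − 5 + 10 = 702 true growth rings.
A: Mean rate = 234.0 mm / 702 years ≈ 0.333 mm/yr.
Specimen B: 279.1 mm / 0.333 mm per year = 838.14 years ≈ 838 growth rings.

838 growth rings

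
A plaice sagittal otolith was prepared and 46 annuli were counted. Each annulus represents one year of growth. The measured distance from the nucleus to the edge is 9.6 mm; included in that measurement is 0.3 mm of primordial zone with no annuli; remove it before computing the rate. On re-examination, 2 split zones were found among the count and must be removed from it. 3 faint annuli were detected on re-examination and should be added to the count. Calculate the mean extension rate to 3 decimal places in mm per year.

0.198 mm per year

Adjusted count: 46 − 2 + 3 = 47 annuli.
The growth record spans 9.6 − 0.3 = 9.3 mm.
Mean rate = 9.3 mm / 47 years ≈ 0.198 mm per year.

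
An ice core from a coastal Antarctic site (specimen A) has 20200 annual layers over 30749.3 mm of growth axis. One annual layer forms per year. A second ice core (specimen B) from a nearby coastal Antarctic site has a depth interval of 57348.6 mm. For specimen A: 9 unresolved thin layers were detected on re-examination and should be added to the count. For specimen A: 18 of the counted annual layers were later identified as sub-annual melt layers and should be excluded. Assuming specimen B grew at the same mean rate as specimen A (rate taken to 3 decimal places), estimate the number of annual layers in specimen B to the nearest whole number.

37655 annual layers

Specimen A: true annual layer count = 20200 − 18 + 9 = 20191.
A: 30749.3 mm over 20191 years gives 30749.3 / 20191 ≈ 1.523 mm per year.
B spans 57348.6 / 1.523 = 37655.02 years ≈ 37655 annual layers.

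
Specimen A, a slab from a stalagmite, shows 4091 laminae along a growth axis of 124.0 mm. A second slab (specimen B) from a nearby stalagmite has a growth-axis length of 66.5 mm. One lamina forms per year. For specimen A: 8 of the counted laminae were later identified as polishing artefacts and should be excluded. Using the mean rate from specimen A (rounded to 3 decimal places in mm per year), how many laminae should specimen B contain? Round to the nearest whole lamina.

2217 laminae

Specimen A: adjusted count: 4091 − 8 = 4083 laminae.
A: Extension rate ≈ 124.0 / 4083 = 0.030 mm/year.
B spans 66.5 / 0.030 = 2216.67 years ≈ 2217 laminae.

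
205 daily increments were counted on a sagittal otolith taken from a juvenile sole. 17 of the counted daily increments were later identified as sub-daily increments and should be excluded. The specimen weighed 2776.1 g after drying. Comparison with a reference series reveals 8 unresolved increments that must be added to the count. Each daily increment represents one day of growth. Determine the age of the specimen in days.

196 days

After corrections the count is 205 − 17 + 8 = 196 daily increments.
One daily increment per day makes the duration 196 days.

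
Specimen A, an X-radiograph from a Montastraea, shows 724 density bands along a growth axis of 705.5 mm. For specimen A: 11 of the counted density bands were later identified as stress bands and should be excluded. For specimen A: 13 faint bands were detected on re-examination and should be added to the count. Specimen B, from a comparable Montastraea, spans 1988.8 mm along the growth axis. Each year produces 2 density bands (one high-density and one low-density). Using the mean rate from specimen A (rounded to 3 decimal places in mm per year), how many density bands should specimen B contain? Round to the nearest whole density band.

Specimen A: after corrections the count is 724 − 11 + 13 = 726 density bands.
Specimen A: 726 density bands at 2 per year is 726 / 2 = 363 years.
A: 705.5 mm over 363 years gives 705.5 / 363 ≈ 1.944 mm per year.
For B, 1988.8 / 1.944 = 1023.05 years; at 2 density bands per year that is 1023.05 × 2 ≈ 2046 density bands.

2046 density bands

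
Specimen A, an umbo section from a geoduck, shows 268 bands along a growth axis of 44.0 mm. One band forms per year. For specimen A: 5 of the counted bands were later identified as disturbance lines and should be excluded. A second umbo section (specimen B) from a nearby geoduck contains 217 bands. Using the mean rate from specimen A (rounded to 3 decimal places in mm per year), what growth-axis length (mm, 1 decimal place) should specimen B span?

Specimen A: after corrections the count is 268 − 5 = 263 bands.
A: 44.0 mm over 263 years gives 44.0 / 263 ≈ 0.167 mm/year.
B's length ≈ 0.167 × 217 = 36.2 mm.

36.2 mm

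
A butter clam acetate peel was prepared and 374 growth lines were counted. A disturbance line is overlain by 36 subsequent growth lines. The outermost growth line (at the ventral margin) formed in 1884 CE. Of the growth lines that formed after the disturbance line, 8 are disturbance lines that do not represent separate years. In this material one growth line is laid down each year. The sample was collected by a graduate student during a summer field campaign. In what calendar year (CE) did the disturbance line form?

1856 CE

36 growth lines post-date the disturbance line.
Removing the 8 false growth lines leaves 36 − 8 = 28 true growth lines beyond the disturbance line.
The growth line at the ventral margin is 1884 CE, so the disturbance line dates to 1884 − 28 = 1856 CE.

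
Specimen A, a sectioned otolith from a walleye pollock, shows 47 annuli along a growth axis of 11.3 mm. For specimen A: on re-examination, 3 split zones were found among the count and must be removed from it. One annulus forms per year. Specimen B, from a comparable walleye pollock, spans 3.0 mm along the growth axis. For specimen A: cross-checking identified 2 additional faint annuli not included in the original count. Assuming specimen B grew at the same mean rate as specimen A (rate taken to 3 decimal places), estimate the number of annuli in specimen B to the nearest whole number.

12 annuli

Specimen A: true annulus count = 47 − 3 + 2 = 46.
A: Extension rate ≈ 11.3 / 46 = 0.246 mm/yr.
Specimen B: 3.0 mm / 0.246 mm per year = 12.20 years ≈ 12 annuli.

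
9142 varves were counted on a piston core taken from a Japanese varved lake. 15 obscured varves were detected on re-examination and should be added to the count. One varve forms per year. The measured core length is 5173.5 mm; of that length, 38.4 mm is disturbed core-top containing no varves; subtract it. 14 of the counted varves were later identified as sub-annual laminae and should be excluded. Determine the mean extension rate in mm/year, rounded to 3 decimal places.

0.562 mm/year

After corrections the count is 9142 − 14 + 15 = 9143 varves.
Net length = 5173.5 − 38.4 = 5135.1 mm.
Mean rate = 5135.1 mm / 9143 years ≈ 0.562 mm/year.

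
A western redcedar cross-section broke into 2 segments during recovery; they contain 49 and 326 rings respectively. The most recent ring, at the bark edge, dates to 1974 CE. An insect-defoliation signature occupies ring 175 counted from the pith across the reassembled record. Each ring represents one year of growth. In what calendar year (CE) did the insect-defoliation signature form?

1774 CE

Total rings = 49 + 326 = 375.
Between ring 175 and the bark edge there are 375 − 175 = 200 rings.
1974 − 200 = 1774 CE.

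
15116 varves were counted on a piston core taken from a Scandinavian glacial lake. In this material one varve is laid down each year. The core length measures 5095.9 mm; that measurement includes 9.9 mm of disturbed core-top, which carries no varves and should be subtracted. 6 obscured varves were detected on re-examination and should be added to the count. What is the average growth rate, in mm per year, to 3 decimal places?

0.336 mm per year

After corrections the count is 15116 + 6 = 15122 varves.
Net length = 5095.9 − 9.9 = 5086.0 mm.
5086.0 mm over 15122 years gives 5086.0 / 15122 ≈ 0.336 mm per year.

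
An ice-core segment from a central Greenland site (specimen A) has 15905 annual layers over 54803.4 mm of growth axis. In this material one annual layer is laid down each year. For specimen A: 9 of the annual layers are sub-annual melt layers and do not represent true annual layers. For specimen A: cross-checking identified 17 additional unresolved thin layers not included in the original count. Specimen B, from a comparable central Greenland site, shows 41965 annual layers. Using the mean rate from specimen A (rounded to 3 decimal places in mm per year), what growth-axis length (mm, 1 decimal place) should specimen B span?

144527.5 mm

Specimen A: adjusted count: 15905 − 9 + 17 = 15913 annual layers.
A: Mean rate = 54803.4 mm / 15913 years ≈ 3.444 mm/yr.
For B, 3.444 mm/year × 41965 years = 144527.5 mm.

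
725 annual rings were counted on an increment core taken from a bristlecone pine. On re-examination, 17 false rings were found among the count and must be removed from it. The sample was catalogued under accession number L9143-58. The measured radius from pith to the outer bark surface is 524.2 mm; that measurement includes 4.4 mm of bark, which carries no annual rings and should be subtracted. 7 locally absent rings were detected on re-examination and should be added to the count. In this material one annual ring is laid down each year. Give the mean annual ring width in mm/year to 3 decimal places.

0.727 mm/year

True annual ring count = 725 − 17 + 7 = 715.
The growth record spans 524.2 − 4.4 = 519.8 mm.
519.8 mm over 715 years gives 519.8 / 715 ≈ 0.727 mm/year.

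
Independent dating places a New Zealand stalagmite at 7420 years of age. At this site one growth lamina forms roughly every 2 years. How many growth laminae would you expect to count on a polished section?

3710 growth laminae

At 2 years per growth lamina, 7420 / 2 = 3710 growth laminae are expected.
So 3710 growth laminae should be present.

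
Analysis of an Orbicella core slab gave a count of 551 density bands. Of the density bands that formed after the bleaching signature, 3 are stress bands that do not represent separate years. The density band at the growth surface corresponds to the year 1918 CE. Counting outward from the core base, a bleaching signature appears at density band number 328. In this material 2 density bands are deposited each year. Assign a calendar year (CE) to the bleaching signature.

551 − 328 = 223 density bands lie beyond the bleaching signature toward the growth surface.
223 − 3 false = 220 true density bands after the bleaching signature.
220 density bands at 2 per year is 220 / 2 = 110 years.
Counting back 110 years from 1918 CE places the bleaching signature in 1918 − 110 = 1808 CE.

1808 CE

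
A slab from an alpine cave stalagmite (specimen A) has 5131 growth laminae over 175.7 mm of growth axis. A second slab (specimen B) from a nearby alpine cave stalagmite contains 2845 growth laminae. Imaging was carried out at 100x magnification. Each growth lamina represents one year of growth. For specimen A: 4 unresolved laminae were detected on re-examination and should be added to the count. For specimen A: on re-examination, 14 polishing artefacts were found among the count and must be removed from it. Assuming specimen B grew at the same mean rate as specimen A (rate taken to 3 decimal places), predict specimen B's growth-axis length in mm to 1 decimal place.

96.7 mm

Specimen A: after corrections the count is 5131 − 14 + 4 = 5121 growth laminae.
A: Extension rate ≈ 175.7 / 5121 = 0.034 mm per year.
B's length ≈ 0.034 × 2845 = 96.7 mm.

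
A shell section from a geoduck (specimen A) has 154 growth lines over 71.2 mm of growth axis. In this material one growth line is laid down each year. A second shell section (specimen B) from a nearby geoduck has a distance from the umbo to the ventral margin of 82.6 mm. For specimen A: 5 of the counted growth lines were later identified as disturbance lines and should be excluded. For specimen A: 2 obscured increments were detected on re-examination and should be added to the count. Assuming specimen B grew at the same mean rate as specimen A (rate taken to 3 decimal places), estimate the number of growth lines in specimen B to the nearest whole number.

Specimen A: adjusted count: 154 − 5 + 2 = 151 growth lines.
A: Mean rate = 71.2 mm / 151 years ≈ 0.472 mm/year.
B spans 82.6 / 0.472 = 175.00 years ≈ 175 growth lines.

175 growth lines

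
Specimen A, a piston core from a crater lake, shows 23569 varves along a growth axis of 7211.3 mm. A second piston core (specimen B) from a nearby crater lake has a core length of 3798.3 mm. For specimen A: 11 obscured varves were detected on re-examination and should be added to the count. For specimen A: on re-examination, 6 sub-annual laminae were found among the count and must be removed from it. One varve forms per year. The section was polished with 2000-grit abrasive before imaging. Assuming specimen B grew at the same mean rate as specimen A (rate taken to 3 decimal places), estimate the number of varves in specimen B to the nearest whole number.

Specimen A: adjusted count: 23569 − 6 + 11 = 23574 varves.
A: Extension rate ≈ 7211.3 / 23574 = 0.306 mm/yr.
For B, 3798.3 / 0.306 = 12412.75 years ≈ 12413 varves.

12413 varves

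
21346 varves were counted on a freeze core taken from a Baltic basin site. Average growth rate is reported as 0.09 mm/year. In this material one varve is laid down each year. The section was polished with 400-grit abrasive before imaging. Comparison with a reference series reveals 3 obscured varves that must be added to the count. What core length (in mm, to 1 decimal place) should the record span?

1921.4 mm

Correcting the raw count gives 21346 + 3 = 21349 true varves.
Predicted length = 0.09 mm/year × 21349 years = 1921.4 mm.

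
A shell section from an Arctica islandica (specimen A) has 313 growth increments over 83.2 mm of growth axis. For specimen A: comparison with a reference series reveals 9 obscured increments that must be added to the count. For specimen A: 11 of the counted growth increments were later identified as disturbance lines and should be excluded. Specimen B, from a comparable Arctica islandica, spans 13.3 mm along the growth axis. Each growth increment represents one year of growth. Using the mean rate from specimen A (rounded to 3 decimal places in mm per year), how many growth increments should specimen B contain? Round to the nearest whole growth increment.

50 growth increments

Specimen A: correcting the raw count gives 313 − 11 + 9 = 311 true growth increments.
A: Extension rate ≈ 83.2 / 311 = 0.268 mm per year.
Specimen B: 13.3 mm / 0.268 mm per year = 49.63 years ≈ 50 growth increments.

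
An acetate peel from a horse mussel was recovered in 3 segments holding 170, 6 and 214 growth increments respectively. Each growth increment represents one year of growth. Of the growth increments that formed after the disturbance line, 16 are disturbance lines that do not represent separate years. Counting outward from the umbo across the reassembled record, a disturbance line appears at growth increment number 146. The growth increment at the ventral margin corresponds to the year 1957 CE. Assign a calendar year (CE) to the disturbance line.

1729 CE

Total growth increments = 170 + 6 + 214 = 390.
The disturbance line sits at growth increment 146 from the umbo, so 390 − 146 = 244 growth increments formed after it.
Excluding 16 false growth increments: 244 − 16 = 228.
The growth increment at the ventral margin is 1957 CE, so the disturbance line dates to 1957 − 228 = 1729 CE.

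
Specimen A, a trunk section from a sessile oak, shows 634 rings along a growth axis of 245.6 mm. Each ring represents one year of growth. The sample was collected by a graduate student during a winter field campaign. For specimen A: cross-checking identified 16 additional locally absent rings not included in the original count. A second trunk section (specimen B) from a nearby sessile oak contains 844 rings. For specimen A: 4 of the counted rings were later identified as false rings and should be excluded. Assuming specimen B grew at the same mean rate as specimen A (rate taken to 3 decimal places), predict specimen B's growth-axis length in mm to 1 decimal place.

320.7 mm

Specimen A: adjusted count: 634 − 4 + 16 = 646 rings.
A: 245.6 mm over 646 years gives 245.6 / 646 ≈ 0.380 mm per year.
B's length ≈ 0.380 × 844 = 320.7 mm.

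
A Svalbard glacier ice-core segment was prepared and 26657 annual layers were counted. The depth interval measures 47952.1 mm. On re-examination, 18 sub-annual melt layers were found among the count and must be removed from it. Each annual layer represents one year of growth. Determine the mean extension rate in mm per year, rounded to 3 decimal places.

1.800 mm per year

Adjusted count: 26657 − 18 = 26639 annual layers.
47952.1 mm over 26639 years gives 47952.1 / 26639 ≈ 1.800 mm per year.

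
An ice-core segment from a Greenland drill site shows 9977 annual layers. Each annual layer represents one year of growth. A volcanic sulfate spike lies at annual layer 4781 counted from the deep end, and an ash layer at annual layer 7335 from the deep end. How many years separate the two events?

2554 yr

Separation: 7335 − 4781 = 2554 annual layers.
One annual layer per year makes the interval 2554 years.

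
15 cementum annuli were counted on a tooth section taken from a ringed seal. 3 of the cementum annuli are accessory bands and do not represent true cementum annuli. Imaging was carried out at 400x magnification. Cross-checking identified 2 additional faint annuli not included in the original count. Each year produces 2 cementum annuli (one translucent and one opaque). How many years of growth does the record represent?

Correcting the raw count gives 15 − 3 + 2 = 14 true cementum annuli.
Dividing by 2 cementum annuli per year: 14 / 2 = 7 years.

7 yr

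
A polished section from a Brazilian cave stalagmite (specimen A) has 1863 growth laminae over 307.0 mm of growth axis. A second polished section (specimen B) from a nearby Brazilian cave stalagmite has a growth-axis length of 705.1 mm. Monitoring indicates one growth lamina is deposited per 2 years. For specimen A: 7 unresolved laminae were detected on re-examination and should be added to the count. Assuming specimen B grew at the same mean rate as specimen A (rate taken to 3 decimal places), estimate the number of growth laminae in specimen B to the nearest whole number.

4299 growth laminae

Specimen A: after corrections the count is 1863 + 7 = 1870 growth laminae.
Specimen A: multiplying by 2 years per growth lamina: 1870 × 2 = 3740 years.
A: 307.0 mm over 3740 years gives 307.0 / 3740 ≈ 0.082 mm/yr.
Specimen B: 705.1 mm / 0.082 mm per year = 8598.78 years; at 2 years per growth lamina that is 8598.78 / 2 ≈ 4299 growth laminae.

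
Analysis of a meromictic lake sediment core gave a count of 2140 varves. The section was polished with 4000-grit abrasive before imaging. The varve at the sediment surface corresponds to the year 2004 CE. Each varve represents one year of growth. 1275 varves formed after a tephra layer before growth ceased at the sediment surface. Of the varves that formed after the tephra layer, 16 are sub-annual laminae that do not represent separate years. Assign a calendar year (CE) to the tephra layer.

745 CE

There are 1275 varves younger than the tephra layer.
Removing the 16 false varves leaves 1275 − 16 = 1259 true varves beyond the tephra layer.
The varve at the sediment surface is 2004 CE, so the tephra layer dates to 2004 − 1259 = 745 CE.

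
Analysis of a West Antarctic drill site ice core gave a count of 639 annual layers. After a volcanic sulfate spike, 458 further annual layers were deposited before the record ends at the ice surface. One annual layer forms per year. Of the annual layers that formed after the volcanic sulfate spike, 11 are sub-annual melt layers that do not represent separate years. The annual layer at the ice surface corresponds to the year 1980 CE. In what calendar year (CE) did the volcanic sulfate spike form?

There are 458 annual layers younger than the volcanic sulfate spike.
Excluding 11 false annual layers: 458 − 11 = 447.
The annual layer at the ice surface is 1980 CE, so the volcanic sulfate spike dates to 1980 − 447 = 1533 CE.

1533 CE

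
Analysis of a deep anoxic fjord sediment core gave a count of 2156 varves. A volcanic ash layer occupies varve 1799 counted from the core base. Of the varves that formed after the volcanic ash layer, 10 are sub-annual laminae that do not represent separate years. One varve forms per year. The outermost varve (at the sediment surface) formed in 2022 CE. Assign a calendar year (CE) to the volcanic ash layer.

Between varve 1799 and the sediment surface there are 2156 − 1799 = 357 varves.
Excluding 10 false varves: 357 − 10 = 347.
2022 − 347 = 1675 CE.

1675 CE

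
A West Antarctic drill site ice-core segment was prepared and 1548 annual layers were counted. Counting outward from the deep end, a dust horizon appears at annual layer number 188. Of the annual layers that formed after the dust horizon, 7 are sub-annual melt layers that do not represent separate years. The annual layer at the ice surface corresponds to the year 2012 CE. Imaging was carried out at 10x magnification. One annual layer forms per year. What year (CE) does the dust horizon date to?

The dust horizon sits at annual layer 188 from the deep end, so 1548 − 188 = 1360 annual layers formed after it.
Removing the 7 false annual layers leaves 1360 − 7 = 1353 true annual layers beyond the dust horizon.
2012 − 1353 = 659 CE.

659 CE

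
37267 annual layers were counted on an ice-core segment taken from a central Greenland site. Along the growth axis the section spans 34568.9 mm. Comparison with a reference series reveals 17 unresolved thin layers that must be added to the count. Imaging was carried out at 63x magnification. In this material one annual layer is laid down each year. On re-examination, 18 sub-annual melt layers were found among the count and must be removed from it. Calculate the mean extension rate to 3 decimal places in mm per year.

True annual layer count = 37267 − 18 + 17 = 37266.
34568.9 mm over 37266 years gives 34568.9 / 37266 ≈ 0.928 mm per year.

0.928 mm per year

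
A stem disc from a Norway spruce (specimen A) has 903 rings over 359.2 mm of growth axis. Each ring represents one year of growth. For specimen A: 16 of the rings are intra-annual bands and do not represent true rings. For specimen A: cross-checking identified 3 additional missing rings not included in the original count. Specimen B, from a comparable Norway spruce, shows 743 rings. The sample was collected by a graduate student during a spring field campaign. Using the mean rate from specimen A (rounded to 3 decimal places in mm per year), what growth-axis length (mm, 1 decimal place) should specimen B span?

300.2 mm

Specimen A: after corrections the count is 903 − 16 + 3 = 890 rings.
A: Extension rate ≈ 359.2 / 890 = 0.404 mm/yr.
B's length ≈ 0.404 × 743 = 300.2 mm.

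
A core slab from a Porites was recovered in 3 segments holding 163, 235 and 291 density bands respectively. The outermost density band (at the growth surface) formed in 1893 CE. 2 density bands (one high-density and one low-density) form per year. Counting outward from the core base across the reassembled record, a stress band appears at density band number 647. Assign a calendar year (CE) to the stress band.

1872 CE

Total density bands = 163 + 235 + 291 = 689.
689 − 647 = 42 density bands lie beyond the stress band toward the growth surface.
With 2 density bands per year, 42 / 2 = 21 years.
The density band at the growth surface is 1893 CE, so the stress band dates to 1893 − 21 = 1872 CE.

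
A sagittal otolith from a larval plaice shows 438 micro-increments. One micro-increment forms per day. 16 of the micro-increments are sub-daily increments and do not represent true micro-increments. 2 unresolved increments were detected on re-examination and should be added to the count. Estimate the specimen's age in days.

After corrections the count is 438 − 16 + 2 = 424 micro-increments.
One micro-increment per day makes the duration 424 days.

424 d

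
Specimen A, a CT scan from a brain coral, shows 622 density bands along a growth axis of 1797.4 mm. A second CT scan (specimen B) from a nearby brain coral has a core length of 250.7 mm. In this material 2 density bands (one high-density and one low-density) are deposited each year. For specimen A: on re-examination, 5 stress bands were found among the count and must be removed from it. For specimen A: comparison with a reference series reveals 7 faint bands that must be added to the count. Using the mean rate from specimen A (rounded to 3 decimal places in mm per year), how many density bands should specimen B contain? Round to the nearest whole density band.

87 density bands

Specimen A: after corrections the count is 622 − 5 + 7 = 624 density bands.
Specimen A: with 2 density bands per year, 624 / 2 = 312 years.
A: Mean rate = 1797.4 mm / 312 years ≈ 5.761 mm/year.
B spans 250.7 / 5.761 = 43.52 years; at 2 density bands per year that is 43.52 × 2 ≈ 87 density bands.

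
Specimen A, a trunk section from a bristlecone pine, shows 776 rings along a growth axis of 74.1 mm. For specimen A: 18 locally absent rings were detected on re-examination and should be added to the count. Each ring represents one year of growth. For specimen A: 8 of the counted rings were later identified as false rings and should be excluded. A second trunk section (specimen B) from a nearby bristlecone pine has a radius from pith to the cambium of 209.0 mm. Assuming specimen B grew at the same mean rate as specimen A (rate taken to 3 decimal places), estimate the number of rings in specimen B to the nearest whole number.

2223 rings

Specimen A: adjusted count: 776 − 8 + 18 = 786 rings.
A: 74.1 mm over 786 years gives 74.1 / 786 ≈ 0.094 mm/year.
Specimen B: 209.0 mm / 0.094 mm per year = 2223.40 years ≈ 2223 rings.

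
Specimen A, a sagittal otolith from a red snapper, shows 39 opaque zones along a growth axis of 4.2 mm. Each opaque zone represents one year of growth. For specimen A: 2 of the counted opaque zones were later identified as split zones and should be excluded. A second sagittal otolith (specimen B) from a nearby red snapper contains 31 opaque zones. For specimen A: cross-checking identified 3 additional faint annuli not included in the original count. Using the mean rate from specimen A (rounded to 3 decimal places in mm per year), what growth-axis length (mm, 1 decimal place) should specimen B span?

Specimen A: correcting the raw count gives 39 − 2 + 3 = 40 true opaque zones.
A: 4.2 mm over 40 years gives 4.2 / 40 ≈ 0.105 mm/year.
For B, 0.105 mm/year × 31 years = 3.3 mm.

3.3 mm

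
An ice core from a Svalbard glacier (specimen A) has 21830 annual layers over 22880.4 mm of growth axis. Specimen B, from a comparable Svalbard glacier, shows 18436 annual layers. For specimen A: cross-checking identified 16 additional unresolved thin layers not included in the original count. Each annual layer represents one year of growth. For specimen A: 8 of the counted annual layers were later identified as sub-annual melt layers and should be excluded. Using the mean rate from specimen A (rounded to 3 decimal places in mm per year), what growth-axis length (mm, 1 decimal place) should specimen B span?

19320.9 mm

Specimen A: correcting the raw count gives 21830 − 8 + 16 = 21838 true annual layers.
A: 22880.4 mm over 21838 years gives 22880.4 / 21838 ≈ 1.048 mm/year.
For B, 1.048 mm/year × 18436 years = 19320.9 mm.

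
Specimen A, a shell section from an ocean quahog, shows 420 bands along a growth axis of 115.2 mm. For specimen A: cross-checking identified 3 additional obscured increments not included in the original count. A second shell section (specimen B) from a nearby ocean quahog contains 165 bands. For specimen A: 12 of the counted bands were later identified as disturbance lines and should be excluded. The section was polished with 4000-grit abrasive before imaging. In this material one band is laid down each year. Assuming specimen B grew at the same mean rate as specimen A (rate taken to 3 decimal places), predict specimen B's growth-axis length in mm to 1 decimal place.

Specimen A: correcting the raw count gives 420 − 12 + 3 = 411 true bands.
A: 115.2 mm over 411 years gives 115.2 / 411 ≈ 0.280 mm/year.
For B, 0.280 mm/year × 165 years = 46.2 mm.

46.2 mm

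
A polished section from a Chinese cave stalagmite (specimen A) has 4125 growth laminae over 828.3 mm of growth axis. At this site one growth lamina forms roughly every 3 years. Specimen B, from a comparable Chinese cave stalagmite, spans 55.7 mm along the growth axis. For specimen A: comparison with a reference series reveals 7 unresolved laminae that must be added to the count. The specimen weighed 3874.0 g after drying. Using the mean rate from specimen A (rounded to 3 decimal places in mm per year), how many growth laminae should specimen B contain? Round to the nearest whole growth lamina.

Specimen A: adjusted count: 4125 + 7 = 4132 growth laminae.
Specimen A: multiplying by 3 years per growth lamina: 4132 × 3 = 12396 years.
A: Extension rate ≈ 828.3 / 12396 = 0.067 mm per year.
Specimen B: 55.7 mm / 0.067 mm per year = 831.34 years; at 3 years per growth lamina that is 831.34 / 3 ≈ 277 growth laminae.

277 growth laminae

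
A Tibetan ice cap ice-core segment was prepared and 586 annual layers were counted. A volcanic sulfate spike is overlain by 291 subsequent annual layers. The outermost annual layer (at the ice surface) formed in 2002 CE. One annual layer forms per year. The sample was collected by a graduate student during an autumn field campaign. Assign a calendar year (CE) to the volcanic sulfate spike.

291 annual layers formed after the volcanic sulfate spike.
2002 − 291 = 1711 CE.

1711 CE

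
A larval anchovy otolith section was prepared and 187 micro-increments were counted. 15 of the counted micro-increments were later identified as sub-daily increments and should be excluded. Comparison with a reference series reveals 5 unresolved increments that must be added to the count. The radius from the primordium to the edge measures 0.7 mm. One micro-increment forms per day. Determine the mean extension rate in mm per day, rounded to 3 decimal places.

After corrections the count is 187 − 15 + 5 = 177 micro-increments.
0.7 mm over 177 days gives 0.7 / 177 ≈ 0.004 mm per day.

0.004 mm per day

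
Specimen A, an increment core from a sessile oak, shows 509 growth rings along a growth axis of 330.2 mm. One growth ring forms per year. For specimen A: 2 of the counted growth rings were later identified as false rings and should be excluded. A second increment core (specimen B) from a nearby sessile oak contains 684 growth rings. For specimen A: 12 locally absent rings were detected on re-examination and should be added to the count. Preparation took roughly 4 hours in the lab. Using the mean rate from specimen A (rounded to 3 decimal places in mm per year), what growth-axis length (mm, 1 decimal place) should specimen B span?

435.0 mm

Specimen A: correcting the raw count gives 509 − 2 + 12 = 519 true growth rings.
A: Mean rate = 330.2 mm / 519 years ≈ 0.636 mm/year.
Length of B = 0.636 × 684 = 435.0 mm.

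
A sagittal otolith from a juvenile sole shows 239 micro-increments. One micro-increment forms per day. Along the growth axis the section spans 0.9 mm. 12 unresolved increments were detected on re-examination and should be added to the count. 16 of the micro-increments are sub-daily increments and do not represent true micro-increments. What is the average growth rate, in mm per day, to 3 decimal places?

Correcting the raw count gives 239 − 16 + 12 = 235 true micro-increments.
0.9 mm over 235 days gives 0.9 / 235 ≈ 0.004 mm per day.

0.004 mm per day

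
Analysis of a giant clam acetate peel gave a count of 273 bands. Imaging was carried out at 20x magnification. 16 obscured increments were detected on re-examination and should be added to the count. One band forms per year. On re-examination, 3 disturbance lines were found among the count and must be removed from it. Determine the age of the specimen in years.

286 years

True band count = 273 − 3 + 16 = 286.
At one band per year, that is 286 years.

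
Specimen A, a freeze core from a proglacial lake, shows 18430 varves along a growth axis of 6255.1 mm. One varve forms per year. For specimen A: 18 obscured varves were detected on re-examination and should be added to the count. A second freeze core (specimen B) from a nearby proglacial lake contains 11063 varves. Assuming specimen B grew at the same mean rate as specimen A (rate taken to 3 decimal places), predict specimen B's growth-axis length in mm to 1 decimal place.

3750.4 mm

Specimen A: correcting the raw count gives 18430 + 18 = 18448 true varves.
A: Mean rate = 6255.1 mm / 18448 years ≈ 0.339 mm/year.
B's length ≈ 0.339 × 11063 = 3750.4 mm.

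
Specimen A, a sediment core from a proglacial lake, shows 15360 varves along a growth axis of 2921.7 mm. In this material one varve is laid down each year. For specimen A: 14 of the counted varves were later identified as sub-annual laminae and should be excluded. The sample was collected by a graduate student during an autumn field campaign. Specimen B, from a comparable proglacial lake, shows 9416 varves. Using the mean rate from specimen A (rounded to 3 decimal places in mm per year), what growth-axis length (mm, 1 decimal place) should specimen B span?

Specimen A: true varve count = 15360 − 14 = 15346.
A: Mean rate = 2921.7 mm / 15346 years ≈ 0.190 mm per year.
For B, 0.190 mm/year × 9416 years = 1789.0 mm.

1789.0 mm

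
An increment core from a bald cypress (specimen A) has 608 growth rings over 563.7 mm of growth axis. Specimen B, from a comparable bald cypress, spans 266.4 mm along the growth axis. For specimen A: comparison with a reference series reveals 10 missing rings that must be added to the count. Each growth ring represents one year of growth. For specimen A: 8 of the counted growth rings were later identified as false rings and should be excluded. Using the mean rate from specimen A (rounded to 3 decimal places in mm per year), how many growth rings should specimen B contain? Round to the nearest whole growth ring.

Specimen A: true growth ring count = 608 − 8 + 10 = 610.
A: 563.7 mm over 610 years gives 563.7 / 610 ≈ 0.924 mm per year.
B spans 266.4 / 0.924 = 288.31 years ≈ 288 growth rings.

288 growth rings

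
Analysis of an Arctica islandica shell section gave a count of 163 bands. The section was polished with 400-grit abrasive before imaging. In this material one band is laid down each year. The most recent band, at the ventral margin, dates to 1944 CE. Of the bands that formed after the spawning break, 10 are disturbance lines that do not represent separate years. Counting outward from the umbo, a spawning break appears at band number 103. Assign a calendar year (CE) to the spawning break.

1894 CE

Between band 103 and the ventral margin there are 163 − 103 = 60 bands.
Excluding 10 false bands: 60 − 10 = 50.
The band at the ventral margin is 1944 CE, so the spawning break dates to 1944 − 50 = 1894 CE.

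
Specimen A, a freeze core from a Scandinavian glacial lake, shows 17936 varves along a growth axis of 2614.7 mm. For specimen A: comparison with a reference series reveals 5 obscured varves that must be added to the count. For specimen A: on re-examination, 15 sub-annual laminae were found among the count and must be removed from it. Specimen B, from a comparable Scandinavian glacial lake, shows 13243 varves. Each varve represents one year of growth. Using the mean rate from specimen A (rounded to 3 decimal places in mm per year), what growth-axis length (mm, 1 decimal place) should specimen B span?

Specimen A: true varve count = 17936 − 15 + 5 = 17926.
A: 2614.7 mm over 17926 years gives 2614.7 / 17926 ≈ 0.146 mm per year.
For B, 0.146 mm/year × 13243 years = 1933.5 mm.

1933.5 mm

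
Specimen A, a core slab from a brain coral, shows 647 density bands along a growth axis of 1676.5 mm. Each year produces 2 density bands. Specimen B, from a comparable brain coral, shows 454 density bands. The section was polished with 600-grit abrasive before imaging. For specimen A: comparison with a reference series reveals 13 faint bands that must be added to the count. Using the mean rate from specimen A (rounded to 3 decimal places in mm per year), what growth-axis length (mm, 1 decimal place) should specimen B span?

1153.2 mm

Specimen A: correcting the raw count gives 647 + 13 = 660 true density bands.
Specimen A: dividing by 2 density bands per year: 660 / 2 = 330 years.
A: Extension rate ≈ 1676.5 / 330 = 5.080 mm/yr.
Specimen B: with 2 density bands per year, 454 / 2 = 227 years. For B, 5.080 mm/year × 227 years = 1153.2 mm.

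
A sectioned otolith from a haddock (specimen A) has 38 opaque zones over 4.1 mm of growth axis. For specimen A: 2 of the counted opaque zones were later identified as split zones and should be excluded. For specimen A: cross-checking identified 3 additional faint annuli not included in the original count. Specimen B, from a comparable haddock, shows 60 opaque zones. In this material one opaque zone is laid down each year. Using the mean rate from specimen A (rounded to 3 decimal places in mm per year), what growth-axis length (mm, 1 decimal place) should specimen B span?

Specimen A: correcting the raw count gives 38 − 2 + 3 = 39 true opaque zones.
A: Extension rate ≈ 4.1 / 39 = 0.105 mm per year.
B's length ≈ 0.105 × 60 = 6.3 mm.

6.3 mm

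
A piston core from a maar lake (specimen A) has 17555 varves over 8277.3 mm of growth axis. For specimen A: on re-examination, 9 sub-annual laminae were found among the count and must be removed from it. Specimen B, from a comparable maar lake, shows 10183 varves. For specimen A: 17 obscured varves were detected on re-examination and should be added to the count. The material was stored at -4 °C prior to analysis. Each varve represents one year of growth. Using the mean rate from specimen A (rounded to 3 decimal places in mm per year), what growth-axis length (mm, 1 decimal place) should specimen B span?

4796.2 mm

Specimen A: after corrections the count is 17555 − 9 + 17 = 17563 varves.
A: Extension rate ≈ 8277.3 / 17563 = 0.471 mm per year.
Length of B = 0.471 × 10183 = 4796.2 mm.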